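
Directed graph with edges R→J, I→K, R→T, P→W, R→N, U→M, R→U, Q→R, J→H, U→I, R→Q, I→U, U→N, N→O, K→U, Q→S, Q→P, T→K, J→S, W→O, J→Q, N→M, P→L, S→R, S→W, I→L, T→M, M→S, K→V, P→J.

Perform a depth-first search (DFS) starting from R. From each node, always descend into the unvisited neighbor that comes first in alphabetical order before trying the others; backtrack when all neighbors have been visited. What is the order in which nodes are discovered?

Visit R
R → J
J → H
J → Q
Q → P
P → L
P → W
W → O
Q → S
R → N
N → M
R → T
T → K
K → U
U → I
K → V

R J H Q P L W O S N M T K U I V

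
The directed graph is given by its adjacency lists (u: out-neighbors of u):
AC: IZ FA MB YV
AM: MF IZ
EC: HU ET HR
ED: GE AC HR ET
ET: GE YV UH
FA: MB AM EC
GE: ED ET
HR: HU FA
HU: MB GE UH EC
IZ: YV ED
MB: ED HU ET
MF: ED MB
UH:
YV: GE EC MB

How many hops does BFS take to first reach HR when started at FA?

2

Level 0: FA
Level 1: AM, EC, MB
Level 2: ED, ET, HR, HU, IZ, MF
Level 3: AC, GE, UH, YV
HR first appears at level 2.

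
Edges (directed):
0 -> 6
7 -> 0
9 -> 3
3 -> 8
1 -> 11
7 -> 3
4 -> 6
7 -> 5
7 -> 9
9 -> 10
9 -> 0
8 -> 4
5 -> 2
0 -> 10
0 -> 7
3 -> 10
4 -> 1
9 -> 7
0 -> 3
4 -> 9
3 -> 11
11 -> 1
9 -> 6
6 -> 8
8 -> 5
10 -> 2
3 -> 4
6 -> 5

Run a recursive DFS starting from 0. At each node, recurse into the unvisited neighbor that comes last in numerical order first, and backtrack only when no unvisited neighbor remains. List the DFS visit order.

0, 10, 2, 7, 9, 6, 8, 5, 4, 1, 11, 3

Visit 0
0 → 10
10 → 2
0 → 7
7 → 9
9 → 6
6 → 8
8 → 5
8 → 4
4 → 1
1 → 11
9 → 3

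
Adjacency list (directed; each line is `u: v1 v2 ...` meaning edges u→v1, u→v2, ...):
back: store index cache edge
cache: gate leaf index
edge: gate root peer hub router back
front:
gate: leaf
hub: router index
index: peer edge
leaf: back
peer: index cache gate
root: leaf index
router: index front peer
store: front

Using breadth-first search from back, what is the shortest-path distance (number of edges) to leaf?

2

Level 0: back
Level 1: cache, edge, index, store
Level 2: front, gate, hub, leaf, peer, root, router
leaf first appears at level 2.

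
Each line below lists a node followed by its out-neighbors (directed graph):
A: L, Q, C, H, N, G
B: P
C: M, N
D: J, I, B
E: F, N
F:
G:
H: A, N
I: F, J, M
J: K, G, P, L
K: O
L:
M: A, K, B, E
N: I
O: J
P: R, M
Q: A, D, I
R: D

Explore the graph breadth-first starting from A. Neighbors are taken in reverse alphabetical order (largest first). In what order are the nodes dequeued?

Visit A; enqueue Q, N, L, H, G, C → queue [Q, N, L, H, G, C]
Visit Q; enqueue I, D → queue [N, L, H, G, C, I, D]
Visit N → queue [L, H, G, C, I, D]
Visit L → queue [H, G, C, I, D]
Visit H → queue [G, C, I, D]
Visit G → queue [C, I, D]
Visit C; enqueue M → queue [I, D, M]
Visit I; enqueue J, F → queue [D, M, J, F]
Visit D; enqueue B → queue [M, J, F, B]
Visit M; enqueue K, E → queue [J, F, B, K, E]
Visit J; enqueue P → queue [F, B, K, E, P]
Visit F → queue [B, K, E, P]
Visit B → queue [K, E, P]
Visit K; enqueue O → queue [E, P, O]
Visit E → queue [P, O]
Visit P; enqueue R → queue [O, R]
Visit O → queue [R]
Visit R → queue []

A → Q → N → L → H → G → C → I → D → M → J → F → B → K → E → P → O → R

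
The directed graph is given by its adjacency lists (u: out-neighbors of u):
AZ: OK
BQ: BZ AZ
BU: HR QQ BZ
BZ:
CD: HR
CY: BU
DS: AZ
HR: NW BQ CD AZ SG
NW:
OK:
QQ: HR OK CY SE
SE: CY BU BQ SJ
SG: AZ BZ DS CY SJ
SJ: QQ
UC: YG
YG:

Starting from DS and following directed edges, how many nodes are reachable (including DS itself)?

BFS from DS visits: DS, AZ, OK
Reachable nodes: 3 of 16 total.

3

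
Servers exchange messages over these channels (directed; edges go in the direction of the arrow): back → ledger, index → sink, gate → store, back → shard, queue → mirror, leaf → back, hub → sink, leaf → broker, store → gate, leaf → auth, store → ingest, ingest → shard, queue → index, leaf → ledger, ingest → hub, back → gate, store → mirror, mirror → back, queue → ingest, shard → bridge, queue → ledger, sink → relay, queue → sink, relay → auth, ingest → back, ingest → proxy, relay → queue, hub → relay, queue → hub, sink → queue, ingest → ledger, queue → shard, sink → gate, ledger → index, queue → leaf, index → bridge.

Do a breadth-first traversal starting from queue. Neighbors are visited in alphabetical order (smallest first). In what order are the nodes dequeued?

queue -> hub -> index -> ingest -> leaf -> ledger -> mirror -> shard -> sink -> relay -> bridge -> back -> proxy -> auth -> broker -> gate -> store

Visit queue; enqueue hub, index, ingest, leaf, ledger, mirror, shard, sink → queue [hub, index, ingest, leaf, ledger, mirror, shard, sink]
Visit hub; enqueue relay → queue [index, ingest, leaf, ledger, mirror, shard, sink, relay]
Visit index; enqueue bridge → queue [ingest, leaf, ledger, mirror, shard, sink, relay, bridge]
Visit ingest; enqueue back, proxy → queue [leaf, ledger, mirror, shard, sink, relay, bridge, back, proxy]
Visit leaf; enqueue auth, broker → queue [ledger, mirror, shard, sink, relay, bridge, back, proxy, auth, broker]
Visit ledger → queue [mirror, shard, sink, relay, bridge, back, proxy, auth, broker]
Visit mirror → queue [shard, sink, relay, bridge, back, proxy, auth, broker]
Visit shard → queue [sink, relay, bridge, back, proxy, auth, broker]
Visit sink; enqueue gate → queue [relay, bridge, back, proxy, auth, broker, gate]
Visit relay → queue [bridge, back, proxy, auth, broker, gate]
Visit bridge → queue [back, proxy, auth, broker, gate]
Visit back → queue [proxy, auth, broker, gate]
Visit proxy → queue [auth, broker, gate]
Visit auth → queue [broker, gate]
Visit broker → queue [gate]
Visit gate; enqueue store → queue [store]
Visit store → queue []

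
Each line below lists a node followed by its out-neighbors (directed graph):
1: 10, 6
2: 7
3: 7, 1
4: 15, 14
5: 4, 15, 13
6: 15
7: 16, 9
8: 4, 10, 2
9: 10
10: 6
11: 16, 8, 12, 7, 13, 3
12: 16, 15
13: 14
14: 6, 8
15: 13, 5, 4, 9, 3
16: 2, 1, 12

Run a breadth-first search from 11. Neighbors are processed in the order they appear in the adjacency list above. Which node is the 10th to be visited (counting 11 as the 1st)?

4

Visit 11; enqueue 16, 8, 12, 7, 13, 3 → queue [16, 8, 12, 7, 13, 3]
Visit 16; enqueue 2, 1 → queue [8, 12, 7, 13, 3, 2, 1]
Visit 8; enqueue 4, 10 → queue [12, 7, 13, 3, 2, 1, 4, 10]
Visit 12; enqueue 15 → queue [7, 13, 3, 2, 1, 4, 10, 15]
Visit 7; enqueue 9 → queue [13, 3, 2, 1, 4, 10, 15, 9]
Visit 13; enqueue 14 → queue [3, 2, 1, 4, 10, 15, 9, 14]
Visit 3 → queue [2, 1, 4, 10, 15, 9, 14]
Visit 2 → queue [1, 4, 10, 15, 9, 14]
Visit 1; enqueue 6 → queue [4, 10, 15, 9, 14, 6]
Visit 4 → queue [10, 15, 9, 14, 6]
Visit 10 → queue [15, 9, 14, 6]
Visit 15; enqueue 5 → queue [9, 14, 6, 5]
Visit 9 → queue [14, 6, 5]
Visit 14 → queue [6, 5]
Visit 6 → queue [5]
Visit 5 → queue []

Visit order: 11, 16, 8, 12, 7, 13, 3, 2, 1, 4, 10, 15, 9, 14, 6, 5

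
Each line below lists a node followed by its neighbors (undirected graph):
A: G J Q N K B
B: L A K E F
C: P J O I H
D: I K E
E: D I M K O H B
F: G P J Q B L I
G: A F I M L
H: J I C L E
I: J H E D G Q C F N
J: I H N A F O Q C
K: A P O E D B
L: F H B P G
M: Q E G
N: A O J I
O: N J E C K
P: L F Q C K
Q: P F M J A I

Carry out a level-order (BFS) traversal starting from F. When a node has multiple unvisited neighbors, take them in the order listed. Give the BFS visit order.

F, G, P, J, Q, B, L, I, A, M, C, K, H, N, O, E, D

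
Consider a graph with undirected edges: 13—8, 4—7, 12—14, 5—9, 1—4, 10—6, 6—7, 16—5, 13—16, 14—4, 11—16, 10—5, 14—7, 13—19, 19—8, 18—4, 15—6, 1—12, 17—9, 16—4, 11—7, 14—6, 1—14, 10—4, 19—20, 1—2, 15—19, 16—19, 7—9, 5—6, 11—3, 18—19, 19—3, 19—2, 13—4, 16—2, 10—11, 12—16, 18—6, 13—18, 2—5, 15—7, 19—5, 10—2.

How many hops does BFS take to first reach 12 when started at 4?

2

Level 0: 4
Level 1: 1, 7, 10, 13, 14, 16, 18
Level 2: 2, 5, 6, 8, 9, 11, 12, 15, 19
Level 3: 3, 17, 20
12 first appears at level 2.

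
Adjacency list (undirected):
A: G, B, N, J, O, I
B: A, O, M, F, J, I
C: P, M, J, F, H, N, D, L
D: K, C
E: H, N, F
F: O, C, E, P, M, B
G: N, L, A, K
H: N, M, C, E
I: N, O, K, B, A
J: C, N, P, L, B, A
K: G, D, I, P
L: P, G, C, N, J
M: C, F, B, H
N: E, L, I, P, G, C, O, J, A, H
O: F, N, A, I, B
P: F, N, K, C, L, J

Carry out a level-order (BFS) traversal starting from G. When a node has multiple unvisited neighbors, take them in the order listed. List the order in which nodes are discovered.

G, N, L, A, K, E, I, P, C, O, J, H, B, D, F, M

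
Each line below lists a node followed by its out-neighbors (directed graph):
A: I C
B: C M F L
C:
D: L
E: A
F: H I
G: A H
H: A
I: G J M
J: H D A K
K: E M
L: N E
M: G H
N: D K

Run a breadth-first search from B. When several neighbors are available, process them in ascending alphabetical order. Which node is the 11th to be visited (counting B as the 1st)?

A

Visit B; enqueue C, F, L, M → queue [C, F, L, M]
Visit C → queue [F, L, M]
Visit F; enqueue H, I → queue [L, M, H, I]
Visit L; enqueue E, N → queue [M, H, I, E, N]
Visit M; enqueue G → queue [H, I, E, N, G]
Visit H; enqueue A → queue [I, E, N, G, A]
Visit I; enqueue J → queue [E, N, G, A, J]
Visit E → queue [N, G, A, J]
Visit N; enqueue D, K → queue [G, A, J, D, K]
Visit G → queue [A, J, D, K]
Visit A → queue [J, D, K]
Visit J → queue [D, K]
Visit D → queue [K]
Visit K → queue []

Visit order: B, C, F, L, M, H, I, E, N, G, A, J, D, K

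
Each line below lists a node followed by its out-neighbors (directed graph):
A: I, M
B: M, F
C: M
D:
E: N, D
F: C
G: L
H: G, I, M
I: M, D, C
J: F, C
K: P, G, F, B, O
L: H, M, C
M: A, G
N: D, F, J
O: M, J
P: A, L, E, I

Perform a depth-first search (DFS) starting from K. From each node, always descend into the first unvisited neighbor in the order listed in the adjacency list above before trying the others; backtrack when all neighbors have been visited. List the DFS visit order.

Visit K
K → P
P → A
A → I
I → M
M → G
G → L
L → H
L → C
I → D
P → E
E → N
N → F
N → J
K → B
K → O

K -> P -> A -> I -> M -> G -> L -> H -> C -> D -> E -> N -> F -> J -> B -> O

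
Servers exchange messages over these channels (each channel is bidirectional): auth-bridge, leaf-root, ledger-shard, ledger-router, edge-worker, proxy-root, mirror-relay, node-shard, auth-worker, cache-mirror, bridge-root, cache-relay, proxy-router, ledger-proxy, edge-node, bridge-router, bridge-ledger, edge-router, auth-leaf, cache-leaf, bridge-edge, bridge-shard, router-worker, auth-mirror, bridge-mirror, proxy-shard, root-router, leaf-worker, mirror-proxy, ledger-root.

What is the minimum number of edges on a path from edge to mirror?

Level 0: edge
Level 1: bridge, node, router, worker
Level 2: auth, leaf, ledger, mirror, proxy, root, shard
Level 3: cache, relay
mirror first appears at level 2.

2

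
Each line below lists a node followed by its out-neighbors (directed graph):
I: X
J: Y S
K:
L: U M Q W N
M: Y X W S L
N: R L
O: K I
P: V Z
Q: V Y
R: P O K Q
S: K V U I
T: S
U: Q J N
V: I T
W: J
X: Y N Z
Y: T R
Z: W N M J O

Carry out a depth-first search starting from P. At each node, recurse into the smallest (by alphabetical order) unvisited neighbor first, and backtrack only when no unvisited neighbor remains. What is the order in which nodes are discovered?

P, V, I, X, N, L, M, S, K, U, J, Y, R, O, Q, T, W, Z

Visit P
P → V
V → I
I → X
X → N
N → L
L → M
M → S
S → K
S → U
U → J
J → Y
Y → R
R → O
R → Q
Y → T
M → W
X → Z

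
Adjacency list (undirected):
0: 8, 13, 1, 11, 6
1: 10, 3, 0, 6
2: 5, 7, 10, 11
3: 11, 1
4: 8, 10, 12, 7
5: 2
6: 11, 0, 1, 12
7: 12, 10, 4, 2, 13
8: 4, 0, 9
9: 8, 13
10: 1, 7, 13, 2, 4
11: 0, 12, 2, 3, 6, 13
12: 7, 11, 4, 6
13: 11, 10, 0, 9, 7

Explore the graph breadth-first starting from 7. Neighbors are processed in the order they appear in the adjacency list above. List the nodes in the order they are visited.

Visit 7; enqueue 12, 10, 4, 2, 13 → queue [12, 10, 4, 2, 13]
Visit 12; enqueue 11, 6 → queue [10, 4, 2, 13, 11, 6]
Visit 10; enqueue 1 → queue [4, 2, 13, 11, 6, 1]
Visit 4; enqueue 8 → queue [2, 13, 11, 6, 1, 8]
Visit 2; enqueue 5 → queue [13, 11, 6, 1, 8, 5]
Visit 13; enqueue 0, 9 → queue [11, 6, 1, 8, 5, 0, 9]
Visit 11; enqueue 3 → queue [6, 1, 8, 5, 0, 9, 3]
Visit 6 → queue [1, 8, 5, 0, 9, 3]
Visit 1 → queue [8, 5, 0, 9, 3]
Visit 8 → queue [5, 0, 9, 3]
Visit 5 → queue [0, 9, 3]
Visit 0 → queue [9, 3]
Visit 9 → queue [3]
Visit 3 → queue []

7, 12, 10, 4, 2, 13, 11, 6, 1, 8, 5, 0, 9, 3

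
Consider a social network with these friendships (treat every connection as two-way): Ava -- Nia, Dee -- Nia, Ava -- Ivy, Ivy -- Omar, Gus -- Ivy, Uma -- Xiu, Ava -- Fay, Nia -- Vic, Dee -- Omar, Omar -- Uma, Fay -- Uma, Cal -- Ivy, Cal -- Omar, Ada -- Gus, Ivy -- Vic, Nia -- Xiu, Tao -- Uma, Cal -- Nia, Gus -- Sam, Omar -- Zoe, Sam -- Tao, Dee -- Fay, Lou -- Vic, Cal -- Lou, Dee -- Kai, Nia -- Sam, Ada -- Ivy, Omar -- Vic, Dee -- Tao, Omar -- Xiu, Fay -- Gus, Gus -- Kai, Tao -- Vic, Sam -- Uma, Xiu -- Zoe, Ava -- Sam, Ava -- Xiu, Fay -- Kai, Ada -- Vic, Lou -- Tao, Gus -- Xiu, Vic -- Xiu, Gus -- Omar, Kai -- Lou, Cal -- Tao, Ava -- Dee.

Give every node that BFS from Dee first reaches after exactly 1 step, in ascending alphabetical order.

Level 0: Dee
Level 1: Ava, Fay, Kai, Nia, Omar, Tao
Level 2: Cal, Gus, Ivy, Lou, Sam, Uma, Vic, Xiu, Zoe
Level 3: Ada

Ava, Fay, Kai, Nia, Omar, Tao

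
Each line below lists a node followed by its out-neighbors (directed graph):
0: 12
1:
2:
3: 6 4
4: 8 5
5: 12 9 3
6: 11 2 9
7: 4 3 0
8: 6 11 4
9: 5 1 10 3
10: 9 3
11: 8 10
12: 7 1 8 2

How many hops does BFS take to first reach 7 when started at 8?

Level 0: 8
Level 1: 4, 6, 11
Level 2: 2, 5, 9, 10
Level 3: 1, 3, 12
Level 4: 7
Level 5: 0
7 first appears at level 4.

4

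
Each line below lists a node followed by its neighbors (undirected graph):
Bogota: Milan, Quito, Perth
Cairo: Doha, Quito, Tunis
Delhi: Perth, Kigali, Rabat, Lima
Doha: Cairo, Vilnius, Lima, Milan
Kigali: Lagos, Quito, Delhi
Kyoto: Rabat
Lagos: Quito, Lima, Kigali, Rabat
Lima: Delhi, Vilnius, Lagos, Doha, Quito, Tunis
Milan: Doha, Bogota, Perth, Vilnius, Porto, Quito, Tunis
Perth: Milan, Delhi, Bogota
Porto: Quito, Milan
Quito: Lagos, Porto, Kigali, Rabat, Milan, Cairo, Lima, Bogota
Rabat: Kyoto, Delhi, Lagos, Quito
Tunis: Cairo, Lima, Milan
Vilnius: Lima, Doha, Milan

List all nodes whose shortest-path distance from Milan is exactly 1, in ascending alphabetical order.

Level 0: Milan
Level 1: Bogota, Doha, Perth, Porto, Quito, Tunis, Vilnius
Level 2: Cairo, Delhi, Kigali, Lagos, Lima, Rabat
Level 3: Kyoto

Bogota, Doha, Perth, Porto, Quito, Tunis, Vilnius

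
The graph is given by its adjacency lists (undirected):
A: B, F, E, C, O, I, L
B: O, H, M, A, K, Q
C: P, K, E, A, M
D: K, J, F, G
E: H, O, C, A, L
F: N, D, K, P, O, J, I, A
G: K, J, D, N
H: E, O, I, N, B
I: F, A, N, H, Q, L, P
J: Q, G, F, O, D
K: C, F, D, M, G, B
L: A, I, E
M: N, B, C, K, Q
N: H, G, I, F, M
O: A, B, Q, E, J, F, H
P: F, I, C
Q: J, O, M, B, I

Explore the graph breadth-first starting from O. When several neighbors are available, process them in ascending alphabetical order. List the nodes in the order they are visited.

Visit O; enqueue A, B, E, F, H, J, Q → queue [A, B, E, F, H, J, Q]
Visit A; enqueue C, I, L → queue [B, E, F, H, J, Q, C, I, L]
Visit B; enqueue K, M → queue [E, F, H, J, Q, C, I, L, K, M]
Visit E → queue [F, H, J, Q, C, I, L, K, M]
Visit F; enqueue D, N, P → queue [H, J, Q, C, I, L, K, M, D, N, P]
Visit H → queue [J, Q, C, I, L, K, M, D, N, P]
Visit J; enqueue G → queue [Q, C, I, L, K, M, D, N, P, G]
Visit Q → queue [C, I, L, K, M, D, N, P, G]
Visit C → queue [I, L, K, M, D, N, P, G]
Visit I → queue [L, K, M, D, N, P, G]
Visit L → queue [K, M, D, N, P, G]
Visit K → queue [M, D, N, P, G]
Visit M → queue [D, N, P, G]
Visit D → queue [N, P, G]
Visit N → queue [P, G]
Visit P → queue [G]
Visit G → queue []

O → A → B → E → F → H → J → Q → C → I → L → K → M → D → N → P → G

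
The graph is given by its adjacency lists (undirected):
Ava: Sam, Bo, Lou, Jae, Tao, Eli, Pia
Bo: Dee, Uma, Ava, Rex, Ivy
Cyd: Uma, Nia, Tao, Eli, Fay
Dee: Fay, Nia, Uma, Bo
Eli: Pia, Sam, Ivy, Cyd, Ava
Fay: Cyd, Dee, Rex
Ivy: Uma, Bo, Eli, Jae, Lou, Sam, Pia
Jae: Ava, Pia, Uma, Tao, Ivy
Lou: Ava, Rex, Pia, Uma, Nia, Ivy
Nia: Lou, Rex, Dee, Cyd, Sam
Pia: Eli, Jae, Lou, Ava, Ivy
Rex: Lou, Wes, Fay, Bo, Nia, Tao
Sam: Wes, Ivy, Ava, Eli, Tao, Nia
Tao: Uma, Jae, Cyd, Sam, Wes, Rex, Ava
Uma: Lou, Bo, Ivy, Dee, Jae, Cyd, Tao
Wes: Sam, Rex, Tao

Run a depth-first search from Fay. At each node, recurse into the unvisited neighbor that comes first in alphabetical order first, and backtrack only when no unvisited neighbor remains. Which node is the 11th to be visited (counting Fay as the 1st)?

Pia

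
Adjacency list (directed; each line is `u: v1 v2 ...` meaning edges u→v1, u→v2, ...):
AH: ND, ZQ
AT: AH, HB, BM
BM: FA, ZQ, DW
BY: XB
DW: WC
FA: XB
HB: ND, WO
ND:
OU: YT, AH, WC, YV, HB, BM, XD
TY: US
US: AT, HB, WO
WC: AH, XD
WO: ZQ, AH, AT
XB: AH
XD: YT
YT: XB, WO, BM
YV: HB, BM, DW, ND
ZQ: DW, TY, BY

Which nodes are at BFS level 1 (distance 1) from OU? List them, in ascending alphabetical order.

Level 0: OU
Level 1: AH, BM, HB, WC, XD, YT, YV
Level 2: DW, FA, ND, WO, XB, ZQ
Level 3: AT, BY, TY
Level 4: US

AH, BM, HB, WC, XD, YT, YV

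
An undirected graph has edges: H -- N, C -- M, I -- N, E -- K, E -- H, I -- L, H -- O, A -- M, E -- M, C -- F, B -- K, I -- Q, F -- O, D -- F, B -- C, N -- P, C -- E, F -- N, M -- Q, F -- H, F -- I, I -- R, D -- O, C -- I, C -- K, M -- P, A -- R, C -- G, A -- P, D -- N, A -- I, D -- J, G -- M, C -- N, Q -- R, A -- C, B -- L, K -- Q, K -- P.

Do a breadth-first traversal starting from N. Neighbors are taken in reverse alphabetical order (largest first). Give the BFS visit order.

Visit N; enqueue P, I, H, F, D, C → queue [P, I, H, F, D, C]
Visit P; enqueue M, K, A → queue [I, H, F, D, C, M, K, A]
Visit I; enqueue R, Q, L → queue [H, F, D, C, M, K, A, R, Q, L]
Visit H; enqueue O, E → queue [F, D, C, M, K, A, R, Q, L, O, E]
Visit F → queue [D, C, M, K, A, R, Q, L, O, E]
Visit D; enqueue J → queue [C, M, K, A, R, Q, L, O, E, J]
Visit C; enqueue G, B → queue [M, K, A, R, Q, L, O, E, J, G, B]
Visit M → queue [K, A, R, Q, L, O, E, J, G, B]
Visit K → queue [A, R, Q, L, O, E, J, G, B]
Visit A → queue [R, Q, L, O, E, J, G, B]
Visit R → queue [Q, L, O, E, J, G, B]
Visit Q → queue [L, O, E, J, G, B]
Visit L → queue [O, E, J, G, B]
Visit O → queue [E, J, G, B]
Visit E → queue [J, G, B]
Visit J → queue [G, B]
Visit G → queue [B]
Visit B → queue []

N, P, I, H, F, D, C, M, K, A, R, Q, L, O, E, J, G, B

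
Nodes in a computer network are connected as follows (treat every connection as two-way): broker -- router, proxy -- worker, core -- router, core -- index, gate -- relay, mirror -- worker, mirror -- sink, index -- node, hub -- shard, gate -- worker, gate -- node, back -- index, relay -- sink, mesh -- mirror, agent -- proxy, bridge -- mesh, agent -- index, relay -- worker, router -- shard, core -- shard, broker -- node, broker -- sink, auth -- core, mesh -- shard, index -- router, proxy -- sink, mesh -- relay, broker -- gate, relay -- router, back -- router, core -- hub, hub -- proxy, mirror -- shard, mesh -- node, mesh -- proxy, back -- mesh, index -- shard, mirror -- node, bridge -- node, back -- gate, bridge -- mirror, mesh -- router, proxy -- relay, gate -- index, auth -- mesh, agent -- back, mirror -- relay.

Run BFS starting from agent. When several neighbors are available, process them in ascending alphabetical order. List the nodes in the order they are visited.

Visit agent; enqueue back, index, proxy → queue [back, index, proxy]
Visit back; enqueue gate, mesh, router → queue [index, proxy, gate, mesh, router]
Visit index; enqueue core, node, shard → queue [proxy, gate, mesh, router, core, node, shard]
Visit proxy; enqueue hub, relay, sink, worker → queue [gate, mesh, router, core, node, shard, hub, relay, sink, worker]
Visit gate; enqueue broker → queue [mesh, router, core, node, shard, hub, relay, sink, worker, broker]
Visit mesh; enqueue auth, bridge, mirror → queue [router, core, node, shard, hub, relay, sink, worker, broker, auth, bridge, mirror]
Visit router → queue [core, node, shard, hub, relay, sink, worker, broker, auth, bridge, mirror]
Visit core → queue [node, shard, hub, relay, sink, worker, broker, auth, bridge, mirror]
Visit node → queue [shard, hub, relay, sink, worker, broker, auth, bridge, mirror]
Visit shard → queue [hub, relay, sink, worker, broker, auth, bridge, mirror]
Visit hub → queue [relay, sink, worker, broker, auth, bridge, mirror]
Visit relay → queue [sink, worker, broker, auth, bridge, mirror]
Visit sink → queue [worker, broker, auth, bridge, mirror]
Visit worker → queue [broker, auth, bridge, mirror]
Visit broker → queue [auth, bridge, mirror]
Visit auth → queue [bridge, mirror]
Visit bridge → queue [mirror]
Visit mirror → queue []

agent -> back -> index -> proxy -> gate -> mesh -> router -> core -> node -> shard -> hub -> relay -> sink -> worker -> broker -> auth -> bridge -> mirror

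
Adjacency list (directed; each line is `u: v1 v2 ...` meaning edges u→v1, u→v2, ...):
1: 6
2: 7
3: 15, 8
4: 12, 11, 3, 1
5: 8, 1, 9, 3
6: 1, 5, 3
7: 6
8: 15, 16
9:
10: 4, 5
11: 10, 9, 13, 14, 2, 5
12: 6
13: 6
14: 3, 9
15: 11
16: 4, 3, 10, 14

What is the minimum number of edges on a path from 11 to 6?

2

Level 0: 11
Level 1: 2, 5, 9, 10, 13, 14
Level 2: 1, 3, 4, 6, 7, 8
Level 3: 12, 15, 16
6 first appears at level 2.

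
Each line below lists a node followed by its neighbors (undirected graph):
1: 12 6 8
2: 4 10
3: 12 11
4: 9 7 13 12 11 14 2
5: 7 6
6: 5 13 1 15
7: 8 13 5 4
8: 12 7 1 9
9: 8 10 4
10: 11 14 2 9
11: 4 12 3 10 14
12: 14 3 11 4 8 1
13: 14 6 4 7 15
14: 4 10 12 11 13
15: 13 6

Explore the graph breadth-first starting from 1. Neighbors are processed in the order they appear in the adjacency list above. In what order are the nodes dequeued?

Visit 1; enqueue 12, 6, 8 → queue [12, 6, 8]
Visit 12; enqueue 14, 3, 11, 4 → queue [6, 8, 14, 3, 11, 4]
Visit 6; enqueue 5, 13, 15 → queue [8, 14, 3, 11, 4, 5, 13, 15]
Visit 8; enqueue 7, 9 → queue [14, 3, 11, 4, 5, 13, 15, 7, 9]
Visit 14; enqueue 10 → queue [3, 11, 4, 5, 13, 15, 7, 9, 10]
Visit 3 → queue [11, 4, 5, 13, 15, 7, 9, 10]
Visit 11 → queue [4, 5, 13, 15, 7, 9, 10]
Visit 4; enqueue 2 → queue [5, 13, 15, 7, 9, 10, 2]
Visit 5 → queue [13, 15, 7, 9, 10, 2]
Visit 13 → queue [15, 7, 9, 10, 2]
Visit 15 → queue [7, 9, 10, 2]
Visit 7 → queue [9, 10, 2]
Visit 9 → queue [10, 2]
Visit 10 → queue [2]
Visit 2 → queue []

1, 12, 6, 8, 14, 3, 11, 4, 5, 13, 15, 7, 9, 10, 2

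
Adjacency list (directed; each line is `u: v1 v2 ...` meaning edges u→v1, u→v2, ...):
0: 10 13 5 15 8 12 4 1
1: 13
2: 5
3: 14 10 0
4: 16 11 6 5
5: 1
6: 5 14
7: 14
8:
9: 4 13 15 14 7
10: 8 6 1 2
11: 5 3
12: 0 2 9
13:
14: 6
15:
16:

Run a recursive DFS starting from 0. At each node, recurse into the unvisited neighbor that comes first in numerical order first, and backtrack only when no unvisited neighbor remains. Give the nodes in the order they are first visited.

Visit 0
0 → 1
1 → 13
0 → 4
4 → 5
4 → 6
6 → 14
4 → 11
11 → 3
3 → 10
10 → 2
10 → 8
4 → 16
0 → 12
12 → 9
9 → 7
9 → 15

0 -> 1 -> 13 -> 4 -> 5 -> 6 -> 14 -> 11 -> 3 -> 10 -> 2 -> 8 -> 16 -> 12 -> 9 -> 7 -> 15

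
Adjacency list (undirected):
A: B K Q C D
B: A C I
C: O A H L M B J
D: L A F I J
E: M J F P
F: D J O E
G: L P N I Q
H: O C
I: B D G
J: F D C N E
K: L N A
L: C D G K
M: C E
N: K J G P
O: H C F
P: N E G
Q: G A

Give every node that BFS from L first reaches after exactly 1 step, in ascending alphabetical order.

Level 0: L
Level 1: C, D, G, K
Level 2: A, B, F, H, I, J, M, N, O, P, Q
Level 3: E

C, D, G, K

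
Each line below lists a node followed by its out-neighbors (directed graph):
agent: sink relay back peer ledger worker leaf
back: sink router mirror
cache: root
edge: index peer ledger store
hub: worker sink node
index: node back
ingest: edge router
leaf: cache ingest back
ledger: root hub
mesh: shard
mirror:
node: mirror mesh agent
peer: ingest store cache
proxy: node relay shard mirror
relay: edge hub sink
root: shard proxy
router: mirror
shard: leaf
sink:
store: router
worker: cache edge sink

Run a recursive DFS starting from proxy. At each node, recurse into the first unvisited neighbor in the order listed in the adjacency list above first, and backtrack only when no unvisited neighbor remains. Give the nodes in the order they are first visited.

Visit proxy
proxy → node
node → mirror
node → mesh
mesh → shard
shard → leaf
leaf → cache
cache → root
leaf → ingest
ingest → edge
edge → index
index → back
back → sink
back → router
edge → peer
peer → store
edge → ledger
ledger → hub
hub → worker
node → agent
agent → relay

proxy, node, mirror, mesh, shard, leaf, cache, root, ingest, edge, index, back, sink, router, peer, store, ledger, hub, worker, agent, relay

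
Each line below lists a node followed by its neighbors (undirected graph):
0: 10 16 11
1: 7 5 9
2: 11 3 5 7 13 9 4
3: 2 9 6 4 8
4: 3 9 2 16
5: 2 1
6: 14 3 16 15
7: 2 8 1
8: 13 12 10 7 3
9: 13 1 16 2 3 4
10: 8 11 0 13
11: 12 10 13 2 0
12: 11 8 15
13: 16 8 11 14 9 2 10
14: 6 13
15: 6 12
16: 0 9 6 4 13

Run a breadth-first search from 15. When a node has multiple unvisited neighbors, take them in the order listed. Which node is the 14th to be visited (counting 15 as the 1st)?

10

Visit 15; enqueue 6, 12 → queue [6, 12]
Visit 6; enqueue 14, 3, 16 → queue [12, 14, 3, 16]
Visit 12; enqueue 11, 8 → queue [14, 3, 16, 11, 8]
Visit 14; enqueue 13 → queue [3, 16, 11, 8, 13]
Visit 3; enqueue 2, 9, 4 → queue [16, 11, 8, 13, 2, 9, 4]
Visit 16; enqueue 0 → queue [11, 8, 13, 2, 9, 4, 0]
Visit 11; enqueue 10 → queue [8, 13, 2, 9, 4, 0, 10]
Visit 8; enqueue 7 → queue [13, 2, 9, 4, 0, 10, 7]
Visit 13 → queue [2, 9, 4, 0, 10, 7]
Visit 2; enqueue 5 → queue [9, 4, 0, 10, 7, 5]
Visit 9; enqueue 1 → queue [4, 0, 10, 7, 5, 1]
Visit 4 → queue [0, 10, 7, 5, 1]
Visit 0 → queue [10, 7, 5, 1]
Visit 10 → queue [7, 5, 1]
Visit 7 → queue [5, 1]
Visit 5 → queue [1]
Visit 1 → queue []

Visit order: 15, 6, 12, 14, 3, 16, 11, 8, 13, 2, 9, 4, 0, 10, 7, 5, 1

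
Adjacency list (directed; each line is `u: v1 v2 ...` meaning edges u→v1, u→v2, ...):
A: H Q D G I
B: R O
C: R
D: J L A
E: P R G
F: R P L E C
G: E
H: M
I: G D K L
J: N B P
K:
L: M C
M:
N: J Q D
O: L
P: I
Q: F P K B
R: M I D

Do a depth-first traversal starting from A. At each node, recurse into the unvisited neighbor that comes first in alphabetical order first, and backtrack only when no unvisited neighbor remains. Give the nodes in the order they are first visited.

Visit A
A → D
D → J
J → B
B → O
O → L
L → C
C → R
R → I
I → G
G → E
E → P
I → K
R → M
J → N
N → Q
Q → F
A → H

A, D, J, B, O, L, C, R, I, G, E, P, K, M, N, Q, F, H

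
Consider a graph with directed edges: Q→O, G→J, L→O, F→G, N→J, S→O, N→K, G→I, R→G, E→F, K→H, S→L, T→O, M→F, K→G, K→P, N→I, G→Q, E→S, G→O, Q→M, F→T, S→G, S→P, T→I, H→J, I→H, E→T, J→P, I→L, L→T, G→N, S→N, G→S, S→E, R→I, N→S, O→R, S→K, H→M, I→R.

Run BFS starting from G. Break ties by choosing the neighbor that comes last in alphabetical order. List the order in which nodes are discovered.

G, S, Q, O, N, J, I, P, L, K, E, M, R, H, T, F

Visit G; enqueue S, Q, O, N, J, I → queue [S, Q, O, N, J, I]
Visit S; enqueue P, L, K, E → queue [Q, O, N, J, I, P, L, K, E]
Visit Q; enqueue M → queue [O, N, J, I, P, L, K, E, M]
Visit O; enqueue R → queue [N, J, I, P, L, K, E, M, R]
Visit N → queue [J, I, P, L, K, E, M, R]
Visit J → queue [I, P, L, K, E, M, R]
Visit I; enqueue H → queue [P, L, K, E, M, R, H]
Visit P → queue [L, K, E, M, R, H]
Visit L; enqueue T → queue [K, E, M, R, H, T]
Visit K → queue [E, M, R, H, T]
Visit E; enqueue F → queue [M, R, H, T, F]
Visit M → queue [R, H, T, F]
Visit R → queue [H, T, F]
Visit H → queue [T, F]
Visit T → queue [F]
Visit F → queue []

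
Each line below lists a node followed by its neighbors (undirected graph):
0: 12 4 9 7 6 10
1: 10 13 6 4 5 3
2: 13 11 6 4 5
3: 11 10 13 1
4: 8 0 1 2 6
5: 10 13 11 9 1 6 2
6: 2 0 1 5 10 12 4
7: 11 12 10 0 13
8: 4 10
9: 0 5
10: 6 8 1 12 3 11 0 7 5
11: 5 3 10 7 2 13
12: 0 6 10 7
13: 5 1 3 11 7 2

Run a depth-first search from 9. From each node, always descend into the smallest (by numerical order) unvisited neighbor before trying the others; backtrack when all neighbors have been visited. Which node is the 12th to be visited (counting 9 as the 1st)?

Visit 9
9 → 0
0 → 4
4 → 1
1 → 3
3 → 10
10 → 5
5 → 2
2 → 6
6 → 12
12 → 7
7 → 11
11 → 13
10 → 8

Visit order: 9, 0, 4, 1, 3, 10, 5, 2, 6, 12, 7, 11, 13, 8

11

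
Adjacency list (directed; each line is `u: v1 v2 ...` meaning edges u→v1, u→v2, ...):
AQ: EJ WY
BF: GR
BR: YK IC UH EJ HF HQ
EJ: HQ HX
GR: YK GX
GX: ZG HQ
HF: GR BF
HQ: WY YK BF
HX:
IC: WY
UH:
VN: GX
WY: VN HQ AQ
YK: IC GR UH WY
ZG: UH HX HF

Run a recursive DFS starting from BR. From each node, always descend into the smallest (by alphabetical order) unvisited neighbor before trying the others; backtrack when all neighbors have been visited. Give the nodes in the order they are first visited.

Visit BR
BR → EJ
EJ → HQ
HQ → BF
BF → GR
GR → GX
GX → ZG
ZG → HF
ZG → HX
ZG → UH
GR → YK
YK → IC
IC → WY
WY → AQ
WY → VN

BR EJ HQ BF GR GX ZG HF HX UH YK IC WY AQ VN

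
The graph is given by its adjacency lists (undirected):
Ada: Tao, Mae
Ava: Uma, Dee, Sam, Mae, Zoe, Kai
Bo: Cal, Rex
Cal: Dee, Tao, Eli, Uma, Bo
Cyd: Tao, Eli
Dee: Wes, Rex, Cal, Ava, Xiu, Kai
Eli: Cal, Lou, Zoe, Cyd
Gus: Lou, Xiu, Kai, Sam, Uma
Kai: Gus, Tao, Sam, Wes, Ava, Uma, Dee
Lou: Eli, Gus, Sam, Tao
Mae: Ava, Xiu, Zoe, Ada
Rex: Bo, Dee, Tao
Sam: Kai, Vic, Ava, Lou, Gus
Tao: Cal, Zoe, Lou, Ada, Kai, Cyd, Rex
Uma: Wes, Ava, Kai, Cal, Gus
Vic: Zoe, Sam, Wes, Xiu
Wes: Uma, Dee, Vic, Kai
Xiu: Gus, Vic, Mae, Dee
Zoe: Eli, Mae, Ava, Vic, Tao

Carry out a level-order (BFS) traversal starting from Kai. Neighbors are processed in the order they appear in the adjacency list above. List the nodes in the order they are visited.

Kai → Gus → Tao → Sam → Wes → Ava → Uma → Dee → Lou → Xiu → Cal → Zoe → Ada → Cyd → Rex → Vic → Mae → Eli → Bo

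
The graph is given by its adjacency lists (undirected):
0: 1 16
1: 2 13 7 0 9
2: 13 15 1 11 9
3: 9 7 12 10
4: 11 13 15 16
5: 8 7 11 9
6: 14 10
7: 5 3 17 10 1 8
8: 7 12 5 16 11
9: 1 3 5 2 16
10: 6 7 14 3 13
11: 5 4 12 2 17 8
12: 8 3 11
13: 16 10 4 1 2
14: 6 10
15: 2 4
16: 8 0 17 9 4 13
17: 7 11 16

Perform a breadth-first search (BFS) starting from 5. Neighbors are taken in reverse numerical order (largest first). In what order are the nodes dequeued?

Visit 5; enqueue 11, 9, 8, 7 → queue [11, 9, 8, 7]
Visit 11; enqueue 17, 12, 4, 2 → queue [9, 8, 7, 17, 12, 4, 2]
Visit 9; enqueue 16, 3, 1 → queue [8, 7, 17, 12, 4, 2, 16, 3, 1]
Visit 8 → queue [7, 17, 12, 4, 2, 16, 3, 1]
Visit 7; enqueue 10 → queue [17, 12, 4, 2, 16, 3, 1, 10]
Visit 17 → queue [12, 4, 2, 16, 3, 1, 10]
Visit 12 → queue [4, 2, 16, 3, 1, 10]
Visit 4; enqueue 15, 13 → queue [2, 16, 3, 1, 10, 15, 13]
Visit 2 → queue [16, 3, 1, 10, 15, 13]
Visit 16; enqueue 0 → queue [3, 1, 10, 15, 13, 0]
Visit 3 → queue [1, 10, 15, 13, 0]
Visit 1 → queue [10, 15, 13, 0]
Visit 10; enqueue 14, 6 → queue [15, 13, 0, 14, 6]
Visit 15 → queue [13, 0, 14, 6]
Visit 13 → queue [0, 14, 6]
Visit 0 → queue [14, 6]
Visit 14 → queue [6]
Visit 6 → queue []

5, 11, 9, 8, 7, 17, 12, 4, 2, 16, 3, 1, 10, 15, 13, 0, 14, 6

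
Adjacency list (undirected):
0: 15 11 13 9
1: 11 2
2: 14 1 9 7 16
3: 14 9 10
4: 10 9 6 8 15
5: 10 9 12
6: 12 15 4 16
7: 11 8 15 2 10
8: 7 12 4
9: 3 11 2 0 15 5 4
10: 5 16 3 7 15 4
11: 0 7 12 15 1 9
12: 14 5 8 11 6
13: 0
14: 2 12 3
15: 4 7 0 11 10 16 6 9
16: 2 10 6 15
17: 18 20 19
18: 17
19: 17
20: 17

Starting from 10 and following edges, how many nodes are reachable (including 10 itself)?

17

BFS from 10 visits: 10, 3, 4, 5, 7, 15, 16, 9, 14, 6, 8, 12, 2, 11, 0, 1, 13
Reachable nodes: 17 of 21 total.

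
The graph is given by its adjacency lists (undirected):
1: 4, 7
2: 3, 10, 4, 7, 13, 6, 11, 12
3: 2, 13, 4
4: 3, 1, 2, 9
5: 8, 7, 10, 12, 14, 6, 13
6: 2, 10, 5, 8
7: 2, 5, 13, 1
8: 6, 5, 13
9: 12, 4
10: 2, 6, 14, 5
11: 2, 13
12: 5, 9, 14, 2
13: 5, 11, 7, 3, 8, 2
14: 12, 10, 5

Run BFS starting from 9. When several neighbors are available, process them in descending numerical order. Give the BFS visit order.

9, 12, 4, 14, 5, 2, 3, 1, 10, 13, 8, 7, 6, 11

Visit 9; enqueue 12, 4 → queue [12, 4]
Visit 12; enqueue 14, 5, 2 → queue [4, 14, 5, 2]
Visit 4; enqueue 3, 1 → queue [14, 5, 2, 3, 1]
Visit 14; enqueue 10 → queue [5, 2, 3, 1, 10]
Visit 5; enqueue 13, 8, 7, 6 → queue [2, 3, 1, 10, 13, 8, 7, 6]
Visit 2; enqueue 11 → queue [3, 1, 10, 13, 8, 7, 6, 11]
Visit 3 → queue [1, 10, 13, 8, 7, 6, 11]
Visit 1 → queue [10, 13, 8, 7, 6, 11]
Visit 10 → queue [13, 8, 7, 6, 11]
Visit 13 → queue [8, 7, 6, 11]
Visit 8 → queue [7, 6, 11]
Visit 7 → queue [6, 11]
Visit 6 → queue [11]
Visit 11 → queue []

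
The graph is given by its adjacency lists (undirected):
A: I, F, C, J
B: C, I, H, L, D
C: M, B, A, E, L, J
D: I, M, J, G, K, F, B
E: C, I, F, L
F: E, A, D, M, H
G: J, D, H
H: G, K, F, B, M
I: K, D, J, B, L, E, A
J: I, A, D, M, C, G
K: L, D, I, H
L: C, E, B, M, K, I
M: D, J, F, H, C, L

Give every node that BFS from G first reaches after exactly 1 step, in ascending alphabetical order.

D, H, J

Level 0: G
Level 1: D, H, J
Level 2: A, B, C, F, I, K, M
Level 3: E, L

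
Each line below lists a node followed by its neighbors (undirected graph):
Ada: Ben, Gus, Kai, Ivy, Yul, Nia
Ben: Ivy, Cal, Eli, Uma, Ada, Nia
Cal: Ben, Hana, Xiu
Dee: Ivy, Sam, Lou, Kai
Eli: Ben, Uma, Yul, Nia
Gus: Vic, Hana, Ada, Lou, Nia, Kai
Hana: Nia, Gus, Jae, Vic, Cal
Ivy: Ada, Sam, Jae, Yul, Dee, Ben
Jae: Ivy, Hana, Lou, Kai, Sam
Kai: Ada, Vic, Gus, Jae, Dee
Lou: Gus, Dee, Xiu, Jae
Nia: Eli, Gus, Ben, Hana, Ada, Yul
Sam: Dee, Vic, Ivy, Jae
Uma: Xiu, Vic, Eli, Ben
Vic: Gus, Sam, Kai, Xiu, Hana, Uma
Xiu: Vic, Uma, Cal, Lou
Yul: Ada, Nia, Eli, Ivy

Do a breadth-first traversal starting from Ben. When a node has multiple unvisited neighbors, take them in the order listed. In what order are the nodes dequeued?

Ben, Ivy, Cal, Eli, Uma, Ada, Nia, Sam, Jae, Yul, Dee, Hana, Xiu, Vic, Gus, Kai, Lou

Visit Ben; enqueue Ivy, Cal, Eli, Uma, Ada, Nia → queue [Ivy, Cal, Eli, Uma, Ada, Nia]
Visit Ivy; enqueue Sam, Jae, Yul, Dee → queue [Cal, Eli, Uma, Ada, Nia, Sam, Jae, Yul, Dee]
Visit Cal; enqueue Hana, Xiu → queue [Eli, Uma, Ada, Nia, Sam, Jae, Yul, Dee, Hana, Xiu]
Visit Eli → queue [Uma, Ada, Nia, Sam, Jae, Yul, Dee, Hana, Xiu]
Visit Uma; enqueue Vic → queue [Ada, Nia, Sam, Jae, Yul, Dee, Hana, Xiu, Vic]
Visit Ada; enqueue Gus, Kai → queue [Nia, Sam, Jae, Yul, Dee, Hana, Xiu, Vic, Gus, Kai]
Visit Nia → queue [Sam, Jae, Yul, Dee, Hana, Xiu, Vic, Gus, Kai]
Visit Sam → queue [Jae, Yul, Dee, Hana, Xiu, Vic, Gus, Kai]
Visit Jae; enqueue Lou → queue [Yul, Dee, Hana, Xiu, Vic, Gus, Kai, Lou]
Visit Yul → queue [Dee, Hana, Xiu, Vic, Gus, Kai, Lou]
Visit Dee → queue [Hana, Xiu, Vic, Gus, Kai, Lou]
Visit Hana → queue [Xiu, Vic, Gus, Kai, Lou]
Visit Xiu → queue [Vic, Gus, Kai, Lou]
Visit Vic → queue [Gus, Kai, Lou]
Visit Gus → queue [Kai, Lou]
Visit Kai → queue [Lou]
Visit Lou → queue []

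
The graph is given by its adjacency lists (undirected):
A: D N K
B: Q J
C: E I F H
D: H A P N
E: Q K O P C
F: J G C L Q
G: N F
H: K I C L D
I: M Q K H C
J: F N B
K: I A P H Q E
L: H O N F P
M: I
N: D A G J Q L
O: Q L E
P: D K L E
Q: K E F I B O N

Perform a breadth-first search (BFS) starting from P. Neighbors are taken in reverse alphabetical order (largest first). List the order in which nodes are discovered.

P, L, K, E, D, O, N, H, F, Q, I, A, C, J, G, B, M

Visit P; enqueue L, K, E, D → queue [L, K, E, D]
Visit L; enqueue O, N, H, F → queue [K, E, D, O, N, H, F]
Visit K; enqueue Q, I, A → queue [E, D, O, N, H, F, Q, I, A]
Visit E; enqueue C → queue [D, O, N, H, F, Q, I, A, C]
Visit D → queue [O, N, H, F, Q, I, A, C]
Visit O → queue [N, H, F, Q, I, A, C]
Visit N; enqueue J, G → queue [H, F, Q, I, A, C, J, G]
Visit H → queue [F, Q, I, A, C, J, G]
Visit F → queue [Q, I, A, C, J, G]
Visit Q; enqueue B → queue [I, A, C, J, G, B]
Visit I; enqueue M → queue [A, C, J, G, B, M]
Visit A → queue [C, J, G, B, M]
Visit C → queue [J, G, B, M]
Visit J → queue [G, B, M]
Visit G → queue [B, M]
Visit B → queue [M]
Visit M → queue []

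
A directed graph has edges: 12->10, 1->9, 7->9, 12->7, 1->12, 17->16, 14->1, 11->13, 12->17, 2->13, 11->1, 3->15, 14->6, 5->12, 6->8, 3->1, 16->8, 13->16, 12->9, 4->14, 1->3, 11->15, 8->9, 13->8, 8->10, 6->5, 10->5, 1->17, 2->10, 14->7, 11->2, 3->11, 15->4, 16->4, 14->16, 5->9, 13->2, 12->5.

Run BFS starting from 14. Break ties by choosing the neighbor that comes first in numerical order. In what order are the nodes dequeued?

14 -> 1 -> 6 -> 7 -> 16 -> 3 -> 9 -> 12 -> 17 -> 5 -> 8 -> 4 -> 11 -> 15 -> 10 -> 2 -> 13

Visit 14; enqueue 1, 6, 7, 16 → queue [1, 6, 7, 16]
Visit 1; enqueue 3, 9, 12, 17 → queue [6, 7, 16, 3, 9, 12, 17]
Visit 6; enqueue 5, 8 → queue [7, 16, 3, 9, 12, 17, 5, 8]
Visit 7 → queue [16, 3, 9, 12, 17, 5, 8]
Visit 16; enqueue 4 → queue [3, 9, 12, 17, 5, 8, 4]
Visit 3; enqueue 11, 15 → queue [9, 12, 17, 5, 8, 4, 11, 15]
Visit 9 → queue [12, 17, 5, 8, 4, 11, 15]
Visit 12; enqueue 10 → queue [17, 5, 8, 4, 11, 15, 10]
Visit 17 → queue [5, 8, 4, 11, 15, 10]
Visit 5 → queue [8, 4, 11, 15, 10]
Visit 8 → queue [4, 11, 15, 10]
Visit 4 → queue [11, 15, 10]
Visit 11; enqueue 2, 13 → queue [15, 10, 2, 13]
Visit 15 → queue [10, 2, 13]
Visit 10 → queue [2, 13]
Visit 2 → queue [13]
Visit 13 → queue []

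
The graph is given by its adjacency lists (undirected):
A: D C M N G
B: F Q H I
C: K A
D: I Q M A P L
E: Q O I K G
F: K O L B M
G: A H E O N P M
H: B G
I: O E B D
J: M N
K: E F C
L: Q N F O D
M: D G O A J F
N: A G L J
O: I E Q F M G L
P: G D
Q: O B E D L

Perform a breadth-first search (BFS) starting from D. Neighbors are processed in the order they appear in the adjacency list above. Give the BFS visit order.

D → I → Q → M → A → P → L → O → E → B → G → J → F → C → N → K → H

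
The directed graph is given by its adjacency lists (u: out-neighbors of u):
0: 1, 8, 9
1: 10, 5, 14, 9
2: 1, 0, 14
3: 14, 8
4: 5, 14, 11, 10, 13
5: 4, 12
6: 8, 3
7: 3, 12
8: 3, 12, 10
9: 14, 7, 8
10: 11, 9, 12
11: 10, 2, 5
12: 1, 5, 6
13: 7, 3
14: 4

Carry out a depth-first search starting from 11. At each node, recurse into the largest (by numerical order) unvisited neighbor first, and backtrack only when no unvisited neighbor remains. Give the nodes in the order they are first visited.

Visit 11
11 → 10
10 → 12
12 → 6
6 → 8
8 → 3
3 → 14
14 → 4
4 → 13
13 → 7
4 → 5
12 → 1
1 → 9
11 → 2
2 → 0

11 -> 10 -> 12 -> 6 -> 8 -> 3 -> 14 -> 4 -> 13 -> 7 -> 5 -> 1 -> 9 -> 2 -> 0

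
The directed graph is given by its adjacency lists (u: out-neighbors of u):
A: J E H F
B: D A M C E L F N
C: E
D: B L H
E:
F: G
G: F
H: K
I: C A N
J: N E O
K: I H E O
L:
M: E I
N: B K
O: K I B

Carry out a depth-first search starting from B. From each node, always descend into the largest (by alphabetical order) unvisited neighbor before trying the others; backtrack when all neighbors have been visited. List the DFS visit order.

Visit B
B → N
N → K
K → O
O → I
I → C
C → E
I → A
A → J
A → H
A → F
F → G
B → M
B → L
B → D

B, N, K, O, I, C, E, A, J, H, F, G, M, L, D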